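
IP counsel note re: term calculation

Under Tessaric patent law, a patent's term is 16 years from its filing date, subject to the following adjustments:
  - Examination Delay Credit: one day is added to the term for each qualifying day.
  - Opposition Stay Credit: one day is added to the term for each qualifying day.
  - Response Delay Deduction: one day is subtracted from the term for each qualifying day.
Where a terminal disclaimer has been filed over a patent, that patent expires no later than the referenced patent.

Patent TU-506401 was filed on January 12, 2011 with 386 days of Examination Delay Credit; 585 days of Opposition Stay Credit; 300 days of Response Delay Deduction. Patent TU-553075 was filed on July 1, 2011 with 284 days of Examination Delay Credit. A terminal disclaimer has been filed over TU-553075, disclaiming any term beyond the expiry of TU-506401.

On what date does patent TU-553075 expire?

Natural term of TU-553075:
  Base: filing + 16 years → 1 July 2027.
  Examination Delay Credit: +284 days → 10 April 2028.
Expiry of referenced patent TU-506401:
  Base: filing + 16 years → 12 January 2027.
  Examination Delay Credit: +386 days → 2 February 2028.
  Opposition Stay Credit: +585 days → 9 September 2029.
  Response Delay Deduction: −300 days → 13 November 2028.
Terminal disclaimer: TU-553075 expires on the earlier of 10 April 2028 and 13 November 2028.

April 10, 2028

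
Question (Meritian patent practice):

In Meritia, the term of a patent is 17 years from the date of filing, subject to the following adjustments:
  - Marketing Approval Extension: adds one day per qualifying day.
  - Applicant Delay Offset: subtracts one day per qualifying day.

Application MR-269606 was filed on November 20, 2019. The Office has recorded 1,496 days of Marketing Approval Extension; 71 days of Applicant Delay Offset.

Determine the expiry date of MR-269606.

Base term: filing date + 17 years → 20 November 2036.
Marketing Approval Extension: +1496 days → 25 December 2040.
Applicant Delay Offset: −71 days → 15 October 2040.

2040-10-15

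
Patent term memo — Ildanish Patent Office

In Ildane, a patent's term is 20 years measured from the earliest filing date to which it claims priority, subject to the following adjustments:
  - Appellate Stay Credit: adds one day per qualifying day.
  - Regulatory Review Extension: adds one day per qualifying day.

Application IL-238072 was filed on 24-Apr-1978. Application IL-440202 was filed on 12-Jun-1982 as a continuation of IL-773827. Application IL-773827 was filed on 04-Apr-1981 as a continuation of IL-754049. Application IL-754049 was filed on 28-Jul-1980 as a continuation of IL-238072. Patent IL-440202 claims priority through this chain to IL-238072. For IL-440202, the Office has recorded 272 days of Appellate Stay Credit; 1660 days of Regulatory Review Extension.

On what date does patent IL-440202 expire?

Earliest priority filing: 24 April 1978.
Base term: 24 April 1978 + 20 years → 24 April 1998.
Appellate Stay Credit: +272 days → 21 January 1999.
Regulatory Review Extension: +1660 days → 8 August 2003.

2003-08-08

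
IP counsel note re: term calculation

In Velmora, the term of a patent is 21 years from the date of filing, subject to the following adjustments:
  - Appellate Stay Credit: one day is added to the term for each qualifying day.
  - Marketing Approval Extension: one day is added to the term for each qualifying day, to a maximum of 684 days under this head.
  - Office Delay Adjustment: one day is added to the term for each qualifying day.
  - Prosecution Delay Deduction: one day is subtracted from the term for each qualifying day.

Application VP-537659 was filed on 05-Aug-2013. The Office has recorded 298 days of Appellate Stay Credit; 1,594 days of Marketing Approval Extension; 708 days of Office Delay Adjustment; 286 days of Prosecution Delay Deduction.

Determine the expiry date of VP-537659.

Base term: filing date + 21 years → 5 August 2034.
Appellate Stay Credit: +298 days → 30 May 2035.
Marketing Approval Extension: 1594 days claimed exceeds the 684-day cap, so +684 days → 13 April 2037.
Office Delay Adjustment: +708 days → 22 March 2039.
Prosecution Delay Deduction: −286 days → 9 June 2038.

2038-06-09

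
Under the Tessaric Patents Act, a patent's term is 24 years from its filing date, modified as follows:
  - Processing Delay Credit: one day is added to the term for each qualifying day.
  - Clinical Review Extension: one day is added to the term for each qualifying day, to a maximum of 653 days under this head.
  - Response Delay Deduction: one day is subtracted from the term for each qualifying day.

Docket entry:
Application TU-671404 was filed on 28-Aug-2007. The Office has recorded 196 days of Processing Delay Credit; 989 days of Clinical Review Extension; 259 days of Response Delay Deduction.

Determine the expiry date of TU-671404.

2033-04-09

Base term: filing date + 24 years → 28 August 2031.
Processing Delay Credit: +196 days → 11 March 2032.
Clinical Review Extension: 989 days claimed exceeds the 653-day cap, so +653 days → 24 December 2033.
Response Delay Deduction: −259 days → 9 April 2033.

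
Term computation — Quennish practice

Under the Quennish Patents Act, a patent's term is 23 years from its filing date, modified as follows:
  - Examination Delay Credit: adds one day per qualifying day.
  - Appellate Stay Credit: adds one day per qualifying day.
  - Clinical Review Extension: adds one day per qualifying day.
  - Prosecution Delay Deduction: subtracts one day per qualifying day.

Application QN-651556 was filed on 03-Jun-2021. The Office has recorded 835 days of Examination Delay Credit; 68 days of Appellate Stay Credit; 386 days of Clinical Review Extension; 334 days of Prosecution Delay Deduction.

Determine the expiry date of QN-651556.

Base term: filing date + 23 years → 3 June 2044.
Examination Delay Credit: +835 days → 16 September 2046.
Appellate Stay Credit: +68 days → 23 November 2046.
Clinical Review Extension: +386 days → 14 December 2047.
Prosecution Delay Deduction: −334 days → 14 January 2047.

January 14, 2047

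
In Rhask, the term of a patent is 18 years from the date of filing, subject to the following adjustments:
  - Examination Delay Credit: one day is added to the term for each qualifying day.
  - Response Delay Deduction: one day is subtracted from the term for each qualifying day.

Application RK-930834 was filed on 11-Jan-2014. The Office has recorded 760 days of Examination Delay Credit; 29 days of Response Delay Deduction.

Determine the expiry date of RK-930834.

2034-01-11

Base term: filing date + 18 years → 11 January 2032.
Examination Delay Credit: +760 days → 9 February 2034.
Response Delay Deduction: −29 days → 11 January 2034.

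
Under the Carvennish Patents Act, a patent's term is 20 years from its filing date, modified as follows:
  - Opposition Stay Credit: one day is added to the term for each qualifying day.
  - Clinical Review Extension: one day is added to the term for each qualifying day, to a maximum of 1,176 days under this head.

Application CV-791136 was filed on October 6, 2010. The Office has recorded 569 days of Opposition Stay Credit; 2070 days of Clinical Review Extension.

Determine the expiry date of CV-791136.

2035-07-17

Base term: filing date + 20 years → 6 October 2030.
Opposition Stay Credit: +569 days → 27 April 2032.
Clinical Review Extension: 2070 days claimed exceeds the 1176-day cap, so +1176 days → 17 July 2035.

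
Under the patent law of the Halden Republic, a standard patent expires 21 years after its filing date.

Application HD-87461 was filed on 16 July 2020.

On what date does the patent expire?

Filing date + 21 years → 16 July 2041.

2041-07-16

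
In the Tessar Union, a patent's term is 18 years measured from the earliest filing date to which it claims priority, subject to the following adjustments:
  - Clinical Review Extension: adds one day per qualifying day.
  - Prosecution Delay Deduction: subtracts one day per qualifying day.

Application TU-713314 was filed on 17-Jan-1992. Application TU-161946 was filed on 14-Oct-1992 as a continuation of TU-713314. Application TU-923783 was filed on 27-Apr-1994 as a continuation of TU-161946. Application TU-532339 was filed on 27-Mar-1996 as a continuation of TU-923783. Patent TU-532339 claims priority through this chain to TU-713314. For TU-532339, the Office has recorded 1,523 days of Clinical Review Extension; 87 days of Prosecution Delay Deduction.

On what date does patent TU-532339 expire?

Earliest priority filing: 17 January 1992.
Base term: 17 January 1992 + 18 years → 17 January 2010.
Clinical Review Extension: +1523 days → 20 March 2014.
Prosecution Delay Deduction: −87 days → 23 December 2013.

2013-12-23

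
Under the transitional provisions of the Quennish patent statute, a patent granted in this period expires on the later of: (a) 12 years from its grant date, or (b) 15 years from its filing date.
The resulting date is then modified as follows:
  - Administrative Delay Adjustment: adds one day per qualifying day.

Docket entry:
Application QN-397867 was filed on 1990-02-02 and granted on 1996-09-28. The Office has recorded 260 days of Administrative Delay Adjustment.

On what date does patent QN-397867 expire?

(a) grant + 12 years → 28 September 2008.
(b) filing + 15 years → 2 February 2005.
Later of the two: 28 September 2008.
Administrative Delay Adjustment: +260 days → 15 June 2009.

June 15, 2009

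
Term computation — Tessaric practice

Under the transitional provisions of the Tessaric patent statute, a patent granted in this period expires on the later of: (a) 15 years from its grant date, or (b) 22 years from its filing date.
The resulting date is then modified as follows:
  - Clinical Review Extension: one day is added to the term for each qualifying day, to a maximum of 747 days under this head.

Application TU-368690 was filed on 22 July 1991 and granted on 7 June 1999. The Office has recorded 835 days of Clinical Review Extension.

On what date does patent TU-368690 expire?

(a) grant + 15 years → 7 June 2014.
(b) filing + 22 years → 22 July 2013.
Later of the two: 7 June 2014.
Clinical Review Extension: 835 days claimed exceeds the 747-day cap, so +747 days → 23 June 2016.

June 23, 2016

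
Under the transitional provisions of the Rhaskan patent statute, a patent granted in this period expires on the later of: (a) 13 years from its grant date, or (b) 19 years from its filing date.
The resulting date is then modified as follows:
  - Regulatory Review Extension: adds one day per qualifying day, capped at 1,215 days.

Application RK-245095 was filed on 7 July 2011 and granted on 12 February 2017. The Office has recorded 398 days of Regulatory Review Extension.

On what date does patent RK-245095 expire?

August 9, 2031

(a) grant + 13 years → 12 February 2030.
(b) filing + 19 years → 7 July 2030.
Later of the two: 7 July 2030.
Regulatory Review Extension: 398 days (within the 1215-day cap) → +398 days → 9 August 2031.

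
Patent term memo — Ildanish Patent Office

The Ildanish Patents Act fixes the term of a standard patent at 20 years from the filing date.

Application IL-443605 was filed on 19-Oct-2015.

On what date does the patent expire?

Filing date + 20 years → 19 October 2035.

2035-10-19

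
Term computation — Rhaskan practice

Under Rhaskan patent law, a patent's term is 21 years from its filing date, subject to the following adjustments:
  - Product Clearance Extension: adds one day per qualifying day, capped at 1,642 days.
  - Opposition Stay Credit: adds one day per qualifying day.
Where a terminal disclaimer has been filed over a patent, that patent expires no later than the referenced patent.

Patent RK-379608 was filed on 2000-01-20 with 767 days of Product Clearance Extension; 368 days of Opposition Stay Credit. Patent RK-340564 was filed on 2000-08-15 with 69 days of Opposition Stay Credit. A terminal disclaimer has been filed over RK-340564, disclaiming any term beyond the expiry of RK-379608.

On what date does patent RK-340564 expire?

2021-10-23

Natural term of RK-340564:
  Base: filing + 21 years → 15 August 2021.
  Opposition Stay Credit: +69 days → 23 October 2021.
Expiry of referenced patent RK-379608:
  Base: filing + 21 years → 20 January 2021.
  Product Clearance Extension: 767 days (within the 1642-day cap) → +767 days → 26 February 2023.
  Opposition Stay Credit: +368 days → 29 February 2024.
Terminal disclaimer: RK-340564 expires on the earlier of 23 October 2021 and 29 February 2024.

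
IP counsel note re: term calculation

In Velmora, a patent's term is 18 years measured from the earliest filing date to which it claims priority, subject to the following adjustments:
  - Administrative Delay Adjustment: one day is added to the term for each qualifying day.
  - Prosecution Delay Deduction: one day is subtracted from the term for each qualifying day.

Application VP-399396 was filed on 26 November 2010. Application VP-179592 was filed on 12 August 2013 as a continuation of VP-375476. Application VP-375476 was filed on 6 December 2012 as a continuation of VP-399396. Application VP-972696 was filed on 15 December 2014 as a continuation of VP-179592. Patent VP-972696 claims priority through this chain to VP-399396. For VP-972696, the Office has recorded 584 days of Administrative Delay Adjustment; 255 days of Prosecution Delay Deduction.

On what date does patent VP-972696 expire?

Earliest priority filing: 26 November 2010.
Base term: 26 November 2010 + 18 years → 26 November 2028.
Administrative Delay Adjustment: +584 days → 3 July 2030.
Prosecution Delay Deduction: −255 days → 21 October 2029.

2029-10-21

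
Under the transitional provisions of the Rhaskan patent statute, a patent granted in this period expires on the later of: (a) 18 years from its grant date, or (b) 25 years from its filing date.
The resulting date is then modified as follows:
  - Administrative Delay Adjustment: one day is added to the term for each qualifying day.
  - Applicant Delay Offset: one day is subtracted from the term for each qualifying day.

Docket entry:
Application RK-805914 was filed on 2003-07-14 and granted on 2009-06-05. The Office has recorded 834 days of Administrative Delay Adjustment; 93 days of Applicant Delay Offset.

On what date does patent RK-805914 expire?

July 25, 2030

(a) grant + 18 years → 5 June 2027.
(b) filing + 25 years → 14 July 2028.
Later of the two: 14 July 2028.
Administrative Delay Adjustment: +834 days → 26 October 2030.
Applicant Delay Offset: −93 days → 25 July 2030.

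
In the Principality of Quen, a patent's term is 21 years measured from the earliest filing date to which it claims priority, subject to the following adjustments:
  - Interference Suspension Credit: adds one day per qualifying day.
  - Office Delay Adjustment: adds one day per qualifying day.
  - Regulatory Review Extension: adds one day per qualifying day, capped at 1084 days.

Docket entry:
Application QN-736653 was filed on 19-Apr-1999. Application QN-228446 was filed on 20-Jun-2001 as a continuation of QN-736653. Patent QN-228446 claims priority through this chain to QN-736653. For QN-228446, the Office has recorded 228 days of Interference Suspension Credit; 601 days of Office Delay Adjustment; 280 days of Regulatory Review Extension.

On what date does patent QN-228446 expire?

May 3, 2023

Earliest priority filing: 19 April 1999.
Base term: 19 April 1999 + 21 years → 19 April 2020.
Interference Suspension Credit: +228 days → 3 December 2020.
Office Delay Adjustment: +601 days → 27 July 2022.
Regulatory Review Extension: 280 days (within the 1084-day cap) → +280 days → 3 May 2023.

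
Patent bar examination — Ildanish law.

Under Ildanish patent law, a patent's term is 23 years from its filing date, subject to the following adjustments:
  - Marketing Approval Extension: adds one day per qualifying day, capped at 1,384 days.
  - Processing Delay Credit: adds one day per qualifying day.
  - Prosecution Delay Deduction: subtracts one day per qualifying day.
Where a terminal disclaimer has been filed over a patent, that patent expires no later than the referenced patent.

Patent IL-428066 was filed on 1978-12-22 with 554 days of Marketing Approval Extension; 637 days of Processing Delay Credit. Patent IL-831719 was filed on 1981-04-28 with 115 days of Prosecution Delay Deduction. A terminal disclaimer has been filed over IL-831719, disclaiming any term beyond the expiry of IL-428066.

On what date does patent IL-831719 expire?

Natural term of IL-831719:
  Base: filing + 23 years → 28 April 2004.
  Prosecution Delay Deduction: −115 days → 4 January 2004.
Expiry of referenced patent IL-428066:
  Base: filing + 23 years → 22 December 2001.
  Marketing Approval Extension: 554 days (within the 1384-day cap) → +554 days → 29 June 2003.
  Processing Delay Credit: +637 days → 27 March 2005.
Terminal disclaimer: IL-831719 expires on the earlier of 4 January 2004 and 27 March 2005.

January 4, 2004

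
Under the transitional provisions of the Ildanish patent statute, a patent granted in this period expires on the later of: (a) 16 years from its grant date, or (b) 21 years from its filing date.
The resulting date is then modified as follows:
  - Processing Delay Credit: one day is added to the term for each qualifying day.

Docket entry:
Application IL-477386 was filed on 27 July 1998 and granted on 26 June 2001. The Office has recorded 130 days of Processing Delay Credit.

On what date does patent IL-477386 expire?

(a) grant + 16 years → 26 June 2017.
(b) filing + 21 years → 27 July 2019.
Later of the two: 27 July 2019.
Processing Delay Credit: +130 days → 4 December 2019.

December 4, 2019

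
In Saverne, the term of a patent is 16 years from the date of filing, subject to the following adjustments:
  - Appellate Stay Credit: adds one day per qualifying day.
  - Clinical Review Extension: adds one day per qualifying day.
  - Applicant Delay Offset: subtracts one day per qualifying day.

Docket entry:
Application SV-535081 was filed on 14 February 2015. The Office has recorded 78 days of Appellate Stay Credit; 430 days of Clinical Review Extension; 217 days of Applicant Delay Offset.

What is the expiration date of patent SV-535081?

December 2, 2031

Base term: filing date + 16 years → 14 February 2031.
Appellate Stay Credit: +78 days → 3 May 2031.
Clinical Review Extension: +430 days → 6 July 2032.
Applicant Delay Offset: −217 days → 2 December 2031.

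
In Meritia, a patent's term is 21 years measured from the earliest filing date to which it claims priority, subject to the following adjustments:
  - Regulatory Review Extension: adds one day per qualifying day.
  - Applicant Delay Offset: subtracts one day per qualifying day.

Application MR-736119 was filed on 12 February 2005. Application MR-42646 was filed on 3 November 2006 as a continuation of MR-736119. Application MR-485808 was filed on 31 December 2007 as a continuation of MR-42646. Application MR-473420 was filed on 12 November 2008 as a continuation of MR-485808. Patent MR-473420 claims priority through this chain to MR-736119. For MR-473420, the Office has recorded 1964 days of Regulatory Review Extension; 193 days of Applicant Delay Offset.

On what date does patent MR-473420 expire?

2030-12-19

Earliest priority filing: 12 February 2005.
Base term: 12 February 2005 + 21 years → 12 February 2026.
Regulatory Review Extension: +1964 days → 30 June 2031.
Applicant Delay Offset: −193 days → 19 December 2030.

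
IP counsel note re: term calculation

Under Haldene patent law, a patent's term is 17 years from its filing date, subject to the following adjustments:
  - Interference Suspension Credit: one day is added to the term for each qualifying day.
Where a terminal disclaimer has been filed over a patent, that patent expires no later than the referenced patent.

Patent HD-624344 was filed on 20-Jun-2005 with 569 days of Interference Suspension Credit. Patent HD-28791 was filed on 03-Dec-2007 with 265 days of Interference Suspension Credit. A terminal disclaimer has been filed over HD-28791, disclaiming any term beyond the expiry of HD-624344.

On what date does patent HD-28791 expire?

2024-01-10

Natural term of HD-28791:
  Base: filing + 17 years → 3 December 2024.
  Interference Suspension Credit: +265 days → 25 August 2025.
Expiry of referenced patent HD-624344:
  Base: filing + 17 years → 20 June 2022.
  Interference Suspension Credit: +569 days → 10 January 2024.
Terminal disclaimer: HD-28791 expires on the earlier of 25 August 2025 and 10 January 2024.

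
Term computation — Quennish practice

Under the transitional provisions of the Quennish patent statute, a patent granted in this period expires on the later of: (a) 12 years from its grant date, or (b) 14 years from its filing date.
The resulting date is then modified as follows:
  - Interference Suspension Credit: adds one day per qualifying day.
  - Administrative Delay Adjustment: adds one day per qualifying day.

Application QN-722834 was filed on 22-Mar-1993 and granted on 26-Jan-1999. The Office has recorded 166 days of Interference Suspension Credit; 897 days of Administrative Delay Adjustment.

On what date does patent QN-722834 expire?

December 24, 2013

(a) grant + 12 years → 26 January 2011.
(b) filing + 14 years → 22 March 2007.
Later of the two: 26 January 2011.
Interference Suspension Credit: +166 days → 11 July 2011.
Administrative Delay Adjustment: +897 days → 24 December 2013.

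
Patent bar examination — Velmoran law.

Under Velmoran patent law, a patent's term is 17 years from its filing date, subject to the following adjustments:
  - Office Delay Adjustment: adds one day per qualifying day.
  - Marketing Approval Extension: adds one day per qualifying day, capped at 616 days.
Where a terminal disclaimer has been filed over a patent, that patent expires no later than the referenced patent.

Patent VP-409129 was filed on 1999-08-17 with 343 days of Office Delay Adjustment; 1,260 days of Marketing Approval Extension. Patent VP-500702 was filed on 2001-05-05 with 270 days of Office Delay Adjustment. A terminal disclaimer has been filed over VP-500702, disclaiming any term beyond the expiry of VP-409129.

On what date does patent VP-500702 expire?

Natural term of VP-500702:
  Base: filing + 17 years → 5 May 2018.
  Office Delay Adjustment: +270 days → 30 January 2019.
Expiry of referenced patent VP-409129:
  Base: filing + 17 years → 17 August 2016.
  Office Delay Adjustment: +343 days → 26 July 2017.
  Marketing Approval Extension: 1260 days claimed exceeds the 616-day cap, so +616 days → 3 April 2019.
Terminal disclaimer: VP-500702 expires on the earlier of 30 January 2019 and 3 April 2019.

January 30, 2019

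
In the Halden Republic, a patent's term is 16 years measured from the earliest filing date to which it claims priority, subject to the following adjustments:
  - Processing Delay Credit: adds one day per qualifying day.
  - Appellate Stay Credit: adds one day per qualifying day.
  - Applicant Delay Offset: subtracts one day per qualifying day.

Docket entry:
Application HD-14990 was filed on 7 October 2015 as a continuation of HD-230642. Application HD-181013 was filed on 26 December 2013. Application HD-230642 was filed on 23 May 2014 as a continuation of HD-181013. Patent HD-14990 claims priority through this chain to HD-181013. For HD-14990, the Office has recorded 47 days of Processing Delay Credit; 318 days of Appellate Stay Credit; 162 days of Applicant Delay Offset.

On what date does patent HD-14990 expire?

July 17, 2030

Earliest priority filing: 26 December 2013.
Base term: 26 December 2013 + 16 years → 26 December 2029.
Processing Delay Credit: +47 days → 11 February 2030.
Appellate Stay Credit: +318 days → 26 December 2030.
Applicant Delay Offset: −162 days → 17 July 2030.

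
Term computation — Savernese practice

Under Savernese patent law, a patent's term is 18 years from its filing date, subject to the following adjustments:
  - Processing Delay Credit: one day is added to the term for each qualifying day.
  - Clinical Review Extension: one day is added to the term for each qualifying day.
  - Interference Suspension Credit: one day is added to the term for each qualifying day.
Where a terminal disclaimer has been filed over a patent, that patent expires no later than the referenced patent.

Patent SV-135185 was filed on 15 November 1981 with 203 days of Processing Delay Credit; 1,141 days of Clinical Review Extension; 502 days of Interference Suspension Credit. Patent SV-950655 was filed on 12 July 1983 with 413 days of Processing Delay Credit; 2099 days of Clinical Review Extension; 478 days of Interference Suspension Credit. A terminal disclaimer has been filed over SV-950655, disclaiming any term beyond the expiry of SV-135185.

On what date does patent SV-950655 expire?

Natural term of SV-950655:
  Base: filing + 18 years → 12 July 2001.
  Processing Delay Credit: +413 days → 29 August 2002.
  Clinical Review Extension: +2099 days → 28 May 2008.
  Interference Suspension Credit: +478 days → 18 September 2009.
Expiry of referenced patent SV-135185:
  Base: filing + 18 years → 15 November 1999.
  Processing Delay Credit: +203 days → 5 June 2000.
  Clinical Review Extension: +1141 days → 21 July 2003.
  Interference Suspension Credit: +502 days → 4 December 2004.
Terminal disclaimer: SV-950655 expires on the earlier of 18 September 2009 and 4 December 2004.

2004-12-04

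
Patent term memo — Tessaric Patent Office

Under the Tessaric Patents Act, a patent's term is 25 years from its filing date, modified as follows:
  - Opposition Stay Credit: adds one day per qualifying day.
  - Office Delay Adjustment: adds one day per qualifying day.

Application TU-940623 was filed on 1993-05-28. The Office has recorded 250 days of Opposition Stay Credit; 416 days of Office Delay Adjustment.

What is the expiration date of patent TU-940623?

2020-03-24

Base term: filing date + 25 years → 28 May 2018.
Opposition Stay Credit: +250 days → 2 February 2019.
Office Delay Adjustment: +416 days → 24 March 2020.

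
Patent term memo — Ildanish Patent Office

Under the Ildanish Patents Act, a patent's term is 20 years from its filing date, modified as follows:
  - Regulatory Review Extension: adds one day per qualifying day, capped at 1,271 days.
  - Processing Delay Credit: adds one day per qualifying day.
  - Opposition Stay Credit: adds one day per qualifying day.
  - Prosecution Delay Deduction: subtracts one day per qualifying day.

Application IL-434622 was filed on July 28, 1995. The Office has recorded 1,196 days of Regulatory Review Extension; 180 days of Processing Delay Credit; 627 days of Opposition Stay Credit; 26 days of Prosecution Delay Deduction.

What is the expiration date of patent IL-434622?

Base term: filing date + 20 years → 28 July 2015.
Regulatory Review Extension: 1196 days (within the 1271-day cap) → +1196 days → 5 November 2018.
Processing Delay Credit: +180 days → 4 May 2019.
Opposition Stay Credit: +627 days → 20 January 2021.
Prosecution Delay Deduction: −26 days → 25 December 2020.

December 25, 2020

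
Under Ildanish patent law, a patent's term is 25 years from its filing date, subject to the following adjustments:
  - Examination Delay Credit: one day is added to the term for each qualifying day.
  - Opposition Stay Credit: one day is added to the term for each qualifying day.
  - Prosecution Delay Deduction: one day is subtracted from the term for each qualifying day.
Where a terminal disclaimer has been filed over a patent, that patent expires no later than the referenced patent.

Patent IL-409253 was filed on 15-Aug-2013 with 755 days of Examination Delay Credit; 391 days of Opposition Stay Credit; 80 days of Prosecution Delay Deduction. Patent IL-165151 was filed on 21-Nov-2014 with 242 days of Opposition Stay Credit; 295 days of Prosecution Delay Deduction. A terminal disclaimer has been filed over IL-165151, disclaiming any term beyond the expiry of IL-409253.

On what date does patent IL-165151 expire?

Natural term of IL-165151:
  Base: filing + 25 years → 21 November 2039.
  Opposition Stay Credit: +242 days → 20 July 2040.
  Prosecution Delay Deduction: −295 days → 29 September 2039.
Expiry of referenced patent IL-409253:
  Base: filing + 25 years → 15 August 2038.
  Examination Delay Credit: +755 days → 8 September 2040.
  Opposition Stay Credit: +391 days → 4 October 2041.
  Prosecution Delay Deduction: −80 days → 16 July 2041.
Terminal disclaimer: IL-165151 expires on the earlier of 29 September 2039 and 16 July 2041.

2039-09-29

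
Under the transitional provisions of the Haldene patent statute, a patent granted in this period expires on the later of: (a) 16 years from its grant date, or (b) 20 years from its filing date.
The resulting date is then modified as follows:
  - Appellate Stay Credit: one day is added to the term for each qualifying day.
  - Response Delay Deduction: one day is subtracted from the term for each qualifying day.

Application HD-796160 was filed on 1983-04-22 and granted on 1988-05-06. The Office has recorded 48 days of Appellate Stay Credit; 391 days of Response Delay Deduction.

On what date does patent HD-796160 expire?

2003-05-29

(a) grant + 16 years → 6 May 2004.
(b) filing + 20 years → 22 April 2003.
Later of the two: 6 May 2004.
Appellate Stay Credit: +48 days → 23 June 2004.
Response Delay Deduction: −391 days → 29 May 2003.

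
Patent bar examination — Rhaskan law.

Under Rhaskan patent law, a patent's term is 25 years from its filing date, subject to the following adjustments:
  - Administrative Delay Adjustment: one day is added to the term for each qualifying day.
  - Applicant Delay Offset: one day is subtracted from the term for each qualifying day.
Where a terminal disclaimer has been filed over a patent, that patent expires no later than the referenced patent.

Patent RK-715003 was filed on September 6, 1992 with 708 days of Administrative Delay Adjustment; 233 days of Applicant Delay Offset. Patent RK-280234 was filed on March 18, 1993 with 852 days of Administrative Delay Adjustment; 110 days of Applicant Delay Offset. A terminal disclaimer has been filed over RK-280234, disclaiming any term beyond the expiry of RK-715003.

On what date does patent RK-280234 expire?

Natural term of RK-280234:
  Base: filing + 25 years → 18 March 2018.
  Administrative Delay Adjustment: +852 days → 17 July 2020.
  Applicant Delay Offset: −110 days → 29 March 2020.
Expiry of referenced patent RK-715003:
  Base: filing + 25 years → 6 September 2017.
  Administrative Delay Adjustment: +708 days → 15 August 2019.
  Applicant Delay Offset: −233 days → 25 December 2018.
Terminal disclaimer: RK-280234 expires on the earlier of 29 March 2020 and 25 December 2018.

December 25, 2018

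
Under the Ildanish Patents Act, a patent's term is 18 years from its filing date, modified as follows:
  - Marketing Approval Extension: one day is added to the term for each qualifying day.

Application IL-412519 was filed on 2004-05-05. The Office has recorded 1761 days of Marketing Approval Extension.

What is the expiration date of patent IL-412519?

March 1, 2027

Base term: filing date + 18 years → 5 May 2022.
Marketing Approval Extension: +1761 days → 1 March 2027.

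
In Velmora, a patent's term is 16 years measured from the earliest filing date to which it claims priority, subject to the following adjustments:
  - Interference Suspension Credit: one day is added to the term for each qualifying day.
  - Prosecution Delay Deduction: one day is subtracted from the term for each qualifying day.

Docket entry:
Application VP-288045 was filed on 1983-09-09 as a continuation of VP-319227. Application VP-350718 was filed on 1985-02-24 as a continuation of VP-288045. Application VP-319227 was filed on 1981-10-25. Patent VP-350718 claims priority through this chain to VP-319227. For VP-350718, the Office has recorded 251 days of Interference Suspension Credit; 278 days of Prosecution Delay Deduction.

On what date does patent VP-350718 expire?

1997-09-28

Earliest priority filing: 25 October 1981.
Base term: 25 October 1981 + 16 years → 25 October 1997.
Interference Suspension Credit: +251 days → 3 July 1998.
Prosecution Delay Deduction: −278 days → 28 September 1997.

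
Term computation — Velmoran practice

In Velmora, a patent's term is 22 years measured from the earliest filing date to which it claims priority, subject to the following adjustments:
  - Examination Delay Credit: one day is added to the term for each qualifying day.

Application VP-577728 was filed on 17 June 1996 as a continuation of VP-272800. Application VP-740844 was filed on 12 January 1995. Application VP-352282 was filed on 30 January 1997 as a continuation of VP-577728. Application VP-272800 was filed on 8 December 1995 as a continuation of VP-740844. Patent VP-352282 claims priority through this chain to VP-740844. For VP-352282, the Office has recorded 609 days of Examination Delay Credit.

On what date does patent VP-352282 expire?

Earliest priority filing: 12 January 1995.
Base term: 12 January 1995 + 22 years → 12 January 2017.
Examination Delay Credit: +609 days → 13 September 2018.

September 13, 2018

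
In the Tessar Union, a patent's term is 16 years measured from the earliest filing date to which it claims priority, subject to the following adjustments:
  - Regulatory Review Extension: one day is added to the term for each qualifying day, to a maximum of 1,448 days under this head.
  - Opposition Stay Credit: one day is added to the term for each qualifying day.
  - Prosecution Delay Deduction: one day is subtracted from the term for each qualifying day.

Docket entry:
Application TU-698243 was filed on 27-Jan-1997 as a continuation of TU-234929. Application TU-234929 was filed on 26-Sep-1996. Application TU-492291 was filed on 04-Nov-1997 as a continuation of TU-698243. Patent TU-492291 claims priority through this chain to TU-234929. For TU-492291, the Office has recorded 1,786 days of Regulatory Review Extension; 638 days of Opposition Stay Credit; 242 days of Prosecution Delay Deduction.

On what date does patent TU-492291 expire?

Earliest priority filing: 26 September 1996.
Base term: 26 September 1996 + 16 years → 26 September 2012.
Regulatory Review Extension: 1786 days claimed exceeds the 1448-day cap, so +1448 days → 13 September 2016.
Opposition Stay Credit: +638 days → 13 June 2018.
Prosecution Delay Deduction: −242 days → 14 October 2017.

2017-10-14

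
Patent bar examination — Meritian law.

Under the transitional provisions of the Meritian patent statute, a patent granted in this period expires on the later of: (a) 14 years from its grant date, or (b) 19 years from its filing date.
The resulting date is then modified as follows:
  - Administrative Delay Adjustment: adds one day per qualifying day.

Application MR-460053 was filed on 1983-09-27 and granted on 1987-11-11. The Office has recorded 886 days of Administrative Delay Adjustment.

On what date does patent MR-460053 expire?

(a) grant + 14 years → 11 November 2001.
(b) filing + 19 years → 27 September 2002.
Later of the two: 27 September 2002.
Administrative Delay Adjustment: +886 days → 1 March 2005.

March 1, 2005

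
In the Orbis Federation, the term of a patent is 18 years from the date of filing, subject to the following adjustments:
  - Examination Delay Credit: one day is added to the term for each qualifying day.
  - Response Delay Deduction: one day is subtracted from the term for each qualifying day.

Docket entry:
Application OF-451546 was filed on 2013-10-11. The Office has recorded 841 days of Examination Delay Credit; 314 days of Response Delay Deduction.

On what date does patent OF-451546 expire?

2033-03-21

Base term: filing date + 18 years → 11 October 2031.
Examination Delay Credit: +841 days → 29 January 2034.
Response Delay Deduction: −314 days → 21 March 2033.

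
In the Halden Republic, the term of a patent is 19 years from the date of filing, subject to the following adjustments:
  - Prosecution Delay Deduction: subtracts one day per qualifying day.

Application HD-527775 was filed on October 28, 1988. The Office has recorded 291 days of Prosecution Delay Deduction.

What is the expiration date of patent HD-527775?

Base term: filing date + 19 years → 28 October 2007.
Prosecution Delay Deduction: −291 days → 10 January 2007.

January 10, 2007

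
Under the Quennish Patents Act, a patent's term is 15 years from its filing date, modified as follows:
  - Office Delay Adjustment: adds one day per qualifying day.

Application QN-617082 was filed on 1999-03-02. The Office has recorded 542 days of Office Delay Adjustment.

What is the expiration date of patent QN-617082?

August 26, 2015

Base term: filing date + 15 years → 2 March 2014.
Office Delay Adjustment: +542 days → 26 August 2015.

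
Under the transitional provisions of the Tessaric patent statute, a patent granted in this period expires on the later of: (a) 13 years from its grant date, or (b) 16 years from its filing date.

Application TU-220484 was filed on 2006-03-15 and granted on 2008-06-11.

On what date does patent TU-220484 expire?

(a) grant + 13 years → 11 June 2021.
(b) filing + 16 years → 15 March 2022.
Later of the two: 15 March 2022.

2022-03-15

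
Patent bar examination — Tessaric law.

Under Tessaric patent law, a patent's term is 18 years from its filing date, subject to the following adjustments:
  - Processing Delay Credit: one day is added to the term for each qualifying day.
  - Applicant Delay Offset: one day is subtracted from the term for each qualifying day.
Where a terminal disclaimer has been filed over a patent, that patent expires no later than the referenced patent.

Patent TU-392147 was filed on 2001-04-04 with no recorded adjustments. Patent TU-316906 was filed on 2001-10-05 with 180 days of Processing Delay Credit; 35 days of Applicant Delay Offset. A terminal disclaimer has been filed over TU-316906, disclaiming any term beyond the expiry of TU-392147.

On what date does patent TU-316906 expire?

Natural term of TU-316906:
  Base: filing + 18 years → 5 October 2019.
  Processing Delay Credit: +180 days → 2 April 2020.
  Applicant Delay Offset: −35 days → 27 February 2020.
Expiry of referenced patent TU-392147:
  Base: filing + 18 years → 4 April 2019.
Terminal disclaimer: TU-316906 expires on the earlier of 27 February 2020 and 4 April 2019.

2019-04-04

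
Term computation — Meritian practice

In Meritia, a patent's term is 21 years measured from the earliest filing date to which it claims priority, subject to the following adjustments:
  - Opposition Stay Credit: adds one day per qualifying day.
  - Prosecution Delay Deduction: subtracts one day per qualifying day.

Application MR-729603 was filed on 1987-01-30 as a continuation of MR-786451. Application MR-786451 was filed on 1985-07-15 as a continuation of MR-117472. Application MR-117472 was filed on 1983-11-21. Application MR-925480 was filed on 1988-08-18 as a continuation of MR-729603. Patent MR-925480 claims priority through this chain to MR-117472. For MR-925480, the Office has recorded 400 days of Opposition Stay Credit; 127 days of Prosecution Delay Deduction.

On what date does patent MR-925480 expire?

August 21, 2005

Earliest priority filing: 21 November 1983.
Base term: 21 November 1983 + 21 years → 21 November 2004.
Opposition Stay Credit: +400 days → 26 December 2005.
Prosecution Delay Deduction: −127 days → 21 August 2005.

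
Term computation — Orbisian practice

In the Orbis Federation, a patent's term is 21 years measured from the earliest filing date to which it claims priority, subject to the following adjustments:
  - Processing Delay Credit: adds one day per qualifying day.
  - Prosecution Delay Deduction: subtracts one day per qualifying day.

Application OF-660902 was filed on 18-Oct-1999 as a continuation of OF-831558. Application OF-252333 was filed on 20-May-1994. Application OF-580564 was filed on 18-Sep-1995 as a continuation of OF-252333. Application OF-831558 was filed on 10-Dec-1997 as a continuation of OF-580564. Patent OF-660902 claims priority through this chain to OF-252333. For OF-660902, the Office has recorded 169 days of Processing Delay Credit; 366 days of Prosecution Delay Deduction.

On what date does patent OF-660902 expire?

2014-11-04

Earliest priority filing: 20 May 1994.
Base term: 20 May 1994 + 21 years → 20 May 2015.
Processing Delay Credit: +169 days → 5 November 2015.
Prosecution Delay Deduction: −366 days → 4 November 2014.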